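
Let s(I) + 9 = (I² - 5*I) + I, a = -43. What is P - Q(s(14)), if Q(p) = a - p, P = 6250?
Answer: 6424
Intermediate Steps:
s(I) = -9 + I² - 4*I (s(I) = -9 + ((I² - 5*I) + I) = -9 + (I² - 4*I) = -9 + I² - 4*I)
Q(p) = -43 - p
P - Q(s(14)) = 6250 - (-43 - (-9 + 14² - 4*14)) = 6250 - (-43 - (-9 + 196 - 56)) = 6250 - (-43 - 1*131) = 6250 - (-43 - 131) = 6250 - 1*(-174) = 6250 + 174 = 6424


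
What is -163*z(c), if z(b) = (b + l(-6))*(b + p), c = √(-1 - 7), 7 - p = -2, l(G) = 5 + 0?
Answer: -6031 - 4564*I*√2 ≈ -6031.0 - 6454.5*I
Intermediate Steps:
l(G) = 5
p = 9 (p = 7 - 1*(-2) = 7 + 2 = 9)
c = 2*I*√2 (c = √(-8) = 2*I*√2 ≈ 2.8284*I)
z(b) = (5 + b)*(9 + b) (z(b) = (b + 5)*(b + 9) = (5 + b)*(9 + b))
-163*z(c) = -163*(45 + (2*I*√2)² + 14*(2*I*√2)) = -163*(45 - 8 + 28*I*√2) = -163*(37 + 28*I*√2) = -6031 - 4564*I*√2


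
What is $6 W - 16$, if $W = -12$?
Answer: $-88$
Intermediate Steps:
$6 W - 16 = 6 \left(-12\right) - 16 = -72 - 16 = -88$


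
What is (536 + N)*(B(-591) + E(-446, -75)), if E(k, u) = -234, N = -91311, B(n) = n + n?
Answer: 128537400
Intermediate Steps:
B(n) = 2*n
(536 + N)*(B(-591) + E(-446, -75)) = (536 - 91311)*(2*(-591) - 234) = -90775*(-1182 - 234) = -90775*(-1416) = 128537400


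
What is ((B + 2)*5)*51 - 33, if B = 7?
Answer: 2262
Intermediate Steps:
((B + 2)*5)*51 - 33 = ((7 + 2)*5)*51 - 33 = (9*5)*51 - 33 = 45*51 - 33 = 2295 - 33 = 2262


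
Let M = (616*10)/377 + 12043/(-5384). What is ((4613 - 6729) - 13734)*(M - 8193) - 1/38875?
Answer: 5114590042108563241/39453615500 ≈ 1.2964e+8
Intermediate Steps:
M = 28625229/2029768 (M = 6160*(1/377) + 12043*(-1/5384) = 6160/377 - 12043/5384 = 28625229/2029768 ≈ 14.103)
((4613 - 6729) - 13734)*(M - 8193) - 1/38875 = ((4613 - 6729) - 13734)*(28625229/2029768 - 8193) - 1/38875 = (-2116 - 13734)*(-16601263995/2029768) - 1*1/38875 = -15850*(-16601263995/2029768) - 1/38875 = 131565017160375/1014884 - 1/38875 = 5114590042108563241/39453615500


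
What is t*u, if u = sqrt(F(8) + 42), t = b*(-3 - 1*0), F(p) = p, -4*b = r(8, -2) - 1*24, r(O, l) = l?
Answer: -195*sqrt(2)/2 ≈ -137.89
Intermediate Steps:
b = 13/2 (b = -(-2 - 1*24)/4 = -(-2 - 24)/4 = -1/4*(-26) = 13/2 ≈ 6.5000)
t = -39/2 (t = 13*(-3 - 1*0)/2 = 13*(-3 + 0)/2 = (13/2)*(-3) = -39/2 ≈ -19.500)
u = 5*sqrt(2) (u = sqrt(8 + 42) = sqrt(50) = 5*sqrt(2) ≈ 7.0711)
t*u = -195*sqrt(2)/2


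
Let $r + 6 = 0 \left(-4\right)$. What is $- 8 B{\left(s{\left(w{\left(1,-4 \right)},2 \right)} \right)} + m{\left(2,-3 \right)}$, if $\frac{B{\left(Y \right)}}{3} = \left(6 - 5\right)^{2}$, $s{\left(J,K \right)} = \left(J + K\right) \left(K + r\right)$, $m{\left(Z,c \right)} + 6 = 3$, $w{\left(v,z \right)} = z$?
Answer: $-27$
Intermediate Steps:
$r = -6$ ($r = -6 + 0 \left(-4\right) = -6 + 0 = -6$)
$m{\left(Z,c \right)} = -3$ ($m{\left(Z,c \right)} = -6 + 3 = -3$)
$s{\left(J,K \right)} = \left(-6 + K\right) \left(J + K\right)$ ($s{\left(J,K \right)} = \left(J + K\right) \left(K - 6\right) = \left(J + K\right) \left(-6 + K\right) = \left(-6 + K\right) \left(J + K\right)$)
$B{\left(Y \right)} = 3$ ($B{\left(Y \right)} = 3 \left(6 - 5\right)^{2} = 3 \cdot 1^{2} = 3 \cdot 1 = 3$)
$- 8 B{\left(s{\left(w{\left(1,-4 \right)},2 \right)} \right)} + m{\left(2,-3 \right)} = \left(-8\right) 3 - 3 = -24 - 3 = -27$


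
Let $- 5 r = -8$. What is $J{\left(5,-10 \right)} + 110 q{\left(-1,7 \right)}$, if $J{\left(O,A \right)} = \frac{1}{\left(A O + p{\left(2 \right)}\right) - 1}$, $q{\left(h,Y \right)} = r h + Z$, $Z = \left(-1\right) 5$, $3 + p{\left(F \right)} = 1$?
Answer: $- \frac{38479}{53} \approx -726.02$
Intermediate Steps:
$p{\left(F \right)} = -2$ ($p{\left(F \right)} = -3 + 1 = -2$)
$Z = -5$
$r = \frac{8}{5}$ ($r = \left(- \frac{1}{5}\right) \left(-8\right) = \frac{8}{5} \approx 1.6$)
$q{\left(h,Y \right)} = -5 + \frac{8 h}{5}$ ($q{\left(h,Y \right)} = \frac{8 h}{5} - 5 = -5 + \frac{8 h}{5}$)
$J{\left(O,A \right)} = \frac{1}{-3 + A O}$ ($J{\left(O,A \right)} = \frac{1}{\left(A O - 2\right) - 1} = \frac{1}{\left(-2 + A O\right) - 1} = \frac{1}{-3 + A O}$)
$J{\left(5,-10 \right)} + 110 q{\left(-1,7 \right)} = \frac{1}{-3 - 50} + 110 \left(-5 + \frac{8}{5} \left(-1\right)\right) = \frac{1}{-3 - 50} + 110 \left(-5 - \frac{8}{5}\right) = \frac{1}{-53} + 110 \left(- \frac{33}{5}\right) = - \frac{1}{53} - 726 = - \frac{38479}{53}$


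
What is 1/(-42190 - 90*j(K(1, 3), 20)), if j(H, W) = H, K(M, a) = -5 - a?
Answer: -1/41470 ≈ -2.4114e-5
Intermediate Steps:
1/(-42190 - 90*j(K(1, 3), 20)) = 1/(-42190 - 90*(-5 - 1*3)) = 1/(-42190 - 90*(-5 - 3)) = 1/(-42190 - 90*(-8)) = 1/(-42190 + 720) = 1/(-41470) = -1/41470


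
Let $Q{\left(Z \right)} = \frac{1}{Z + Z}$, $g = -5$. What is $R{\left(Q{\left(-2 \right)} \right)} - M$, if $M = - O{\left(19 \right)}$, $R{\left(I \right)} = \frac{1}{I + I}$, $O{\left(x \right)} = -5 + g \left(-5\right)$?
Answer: $18$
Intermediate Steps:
$Q{\left(Z \right)} = \frac{1}{2 Z}$
$O{\left(x \right)} = 20$ ($O{\left(x \right)} = -5 - -25 = -5 + 25 = 20$)
$R{\left(I \right)} = \frac{1}{2 I}$
$M = -20$ ($M = \left(-1\right) 20 = -20$)
$R{\left(Q{\left(-2 \right)} \right)} - M = \frac{1}{2 \frac{1}{2 \left(-2\right)}} - -20 = \frac{1}{2 \cdot \frac{1}{2} \left(- \frac{1}{2}\right)} + 20 = \frac{1}{2 \left(- \frac{1}{4}\right)} + 20 = \frac{1}{2} \left(-4\right) + 20 = -2 + 20 = 18$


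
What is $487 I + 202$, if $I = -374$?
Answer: $-181936$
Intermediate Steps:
$487 I + 202 = 487 \left(-374\right) + 202 = -182138 + 202 = -181936$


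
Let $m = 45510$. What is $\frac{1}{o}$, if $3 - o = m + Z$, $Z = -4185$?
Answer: $- \frac{1}{41322} \approx -2.42 \cdot 10^{-5}$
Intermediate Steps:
$o = -41322$ ($o = 3 - \left(45510 - 4185\right) = 3 - 41325 = -41322$)
$\frac{1}{o} = \frac{1}{-41322} = - \frac{1}{41322}$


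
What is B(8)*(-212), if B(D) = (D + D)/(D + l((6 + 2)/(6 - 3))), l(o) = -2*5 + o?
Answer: -5088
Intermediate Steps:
l(o) = -10 + o
B(D) = 2*D/(-22/3 + D) (B(D) = (D + D)/(D + (-10 + (6 + 2)/(6 - 3))) = (2*D)/(D + (-10 + 8/3)) = (2*D)/(D - 22/3) = (2*D)/(-22/3 + D) = 2*D/(-22/3 + D))
B(8)*(-212) = (6*8/(-22 + 3*8))*(-212) = (6*8/(-22 + 24))*(-212) = (6*8/2)*(-212) = (6*8*(1/2))*(-212) = 24*(-212) = -5088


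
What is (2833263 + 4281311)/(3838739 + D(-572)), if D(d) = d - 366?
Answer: 7114574/3837801 ≈ 1.8538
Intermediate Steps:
D(d) = -366 + d
(2833263 + 4281311)/(3838739 + D(-572)) = (2833263 + 4281311)/(3838739 + (-366 - 572)) = 7114574/(3838739 - 938) = 7114574/3837801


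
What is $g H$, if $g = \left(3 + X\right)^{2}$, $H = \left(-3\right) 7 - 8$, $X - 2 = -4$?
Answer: $-29$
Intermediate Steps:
$X = -2$ ($X = 2 - 4 = -2$)
$H = -29$ ($H = -21 - 8 = -29$)
$g = 1$ ($g = \left(3 - 2\right)^{2} = 1^{2} = 1$)
$g H = 1 \left(-29\right) = -29$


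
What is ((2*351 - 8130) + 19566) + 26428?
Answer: 38566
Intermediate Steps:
((2*351 - 8130) + 19566) + 26428 = ((702 - 8130) + 19566) + 26428 = (-7428 + 19566) + 26428 = 12138 + 26428 = 38566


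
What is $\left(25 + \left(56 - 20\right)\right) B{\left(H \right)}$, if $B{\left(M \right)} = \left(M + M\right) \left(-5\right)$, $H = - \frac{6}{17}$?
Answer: $\frac{3660}{17} \approx 215.29$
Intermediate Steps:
$H = - \frac{6}{17}$ ($H = \left(-6\right) \frac{1}{17} = - \frac{6}{17} \approx -0.35294$)
$B{\left(M \right)} = - 10 M$ ($B{\left(M \right)} = 2 M \left(-5\right) = - 10 M$)
$\left(25 + \left(56 - 20\right)\right) B{\left(H \right)} = \left(25 + \left(56 - 20\right)\right) \left(\left(-10\right) \left(- \frac{6}{17}\right)\right) = \left(25 + 36\right) \frac{60}{17} = 61 \cdot \frac{60}{17} = \frac{3660}{17}$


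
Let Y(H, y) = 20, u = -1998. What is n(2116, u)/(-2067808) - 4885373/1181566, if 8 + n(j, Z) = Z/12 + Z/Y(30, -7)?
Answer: -6313555719171/1527032267080 ≈ -4.1345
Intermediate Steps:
n(j, Z) = -8 + 2*Z/15 (n(j, Z) = -8 + (Z/12 + Z/20) = -8 + 2*Z/15)
n(2116, u)/(-2067808) - 4885373/1181566 = (-8 + (2/15)*(-1998))/(-2067808) - 4885373/1181566 = (-8 - 1332/5)*(-1/2067808) - 4885373*1/1181566 = -1372/5*(-1/2067808) - 4885373/1181566 = 343/2584760 - 4885373/1181566 = -6313555719171/1527032267080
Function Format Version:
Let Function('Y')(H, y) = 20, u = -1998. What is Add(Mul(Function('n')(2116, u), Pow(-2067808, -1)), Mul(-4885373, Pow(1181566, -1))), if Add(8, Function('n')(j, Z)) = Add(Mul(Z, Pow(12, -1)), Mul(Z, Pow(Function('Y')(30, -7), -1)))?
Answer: Rational(-6313555719171, 1527032267080) ≈ -4.1345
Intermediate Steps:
Function('n')(j, Z) = Add(-8, Mul(Rational(2, 15), Z)) (Function('n')(j, Z) = Add(-8, Add(Mul(Z, Pow(12, -1)), Mul(Z, Pow(20, -1)))) = Add(-8, Add(Mul(Z, Rational(1, 12)), Mul(Z, Rational(1, 20)))) = Add(-8, Add(Mul(Rational(1, 12), Z), Mul(Rational(1, 20), Z))) = Add(-8, Mul(Rational(2, 15), Z)))
Add(Mul(Function('n')(2116, u), Pow(-2067808, -1)), Mul(-4885373, Pow(1181566, -1))) = Add(Mul(Add(-8, Mul(Rational(2, 15), -1998)), Pow(-2067808, -1)), Mul(-4885373, Pow(1181566, -1))) = Add(Mul(Add(-8, Rational(-1332, 5)), Rational(-1, 2067808)), Mul(-4885373, Rational(1, 1181566))) = Add(Mul(Rational(-1372, 5), Rational(-1, 2067808)), Rational(-4885373, 1181566)) = Add(Rational(343, 2584760), Rational(-4885373, 1181566)) = Rational(-6313555719171, 1527032267080)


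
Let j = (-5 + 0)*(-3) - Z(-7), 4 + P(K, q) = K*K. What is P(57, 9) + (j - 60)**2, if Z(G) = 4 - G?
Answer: 6381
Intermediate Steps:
P(K, q) = -4 + K**2 (P(K, q) = -4 + K*K = -4 + K**2)
j = 4 (j = (-5 + 0)*(-3) - (4 - 1*(-7)) = -5*(-3) - (4 + 7) = 15 - 1*11 = 15 - 11 = 4)
P(57, 9) + (j - 60)**2 = (-4 + 57**2) + (4 - 60)**2 = (-4 + 3249) + (-56)**2 = 3245 + 3136 = 6381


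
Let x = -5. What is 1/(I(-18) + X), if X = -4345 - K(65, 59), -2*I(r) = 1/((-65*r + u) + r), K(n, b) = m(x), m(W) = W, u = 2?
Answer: -2308/10016721 ≈ -0.00023041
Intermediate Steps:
K(n, b) = -5
I(r) = -1/(2*(2 - 64*r)) (I(r) = -1/(2*((-65*r + 2) + r)) = -1/(2*((2 - 65*r) + r)) = -1/(2*(2 - 64*r)))
X = -4340 (X = -4345 - 1*(-5) = -4345 + 5 = -4340)
1/(I(-18) + X) = 1/(1/(4*(-1 + 32*(-18))) - 4340) = 1/(1/(4*(-1 - 576)) - 4340) = 1/((1/4)/(-577) - 4340) = 1/((1/4)*(-1/577) - 4340) = 1/(-1/2308 - 4340) = 1/(-10016721/2308) = -2308/10016721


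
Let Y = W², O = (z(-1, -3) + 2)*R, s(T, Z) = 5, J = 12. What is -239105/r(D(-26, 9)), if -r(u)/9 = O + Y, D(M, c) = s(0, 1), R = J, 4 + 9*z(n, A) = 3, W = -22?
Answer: 47821/912 ≈ 52.435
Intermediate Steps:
z(n, A) = -⅑ (z(n, A) = -4/9 + (⅑)*3 = -4/9 + ⅓ = -⅑)
R = 12
D(M, c) = 5
O = 68/3 (O = (-⅑ + 2)*12 = (17/9)*12 = 68/3 ≈ 22.667)
Y = 484 (Y = (-22)² = 484)
r(u) = -4560 (r(u) = -9*(68/3 + 484) = -9*1520/3 = -4560)
-239105/r(D(-26, 9)) = -239105/(-4560) = -239105*(-1/4560) = 47821/912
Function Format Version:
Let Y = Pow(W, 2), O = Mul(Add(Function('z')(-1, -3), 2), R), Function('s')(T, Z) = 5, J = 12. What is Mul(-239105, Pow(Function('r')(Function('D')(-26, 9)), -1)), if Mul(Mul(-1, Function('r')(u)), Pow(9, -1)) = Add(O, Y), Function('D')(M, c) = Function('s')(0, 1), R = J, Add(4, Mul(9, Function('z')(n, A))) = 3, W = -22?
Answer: Rational(47821, 912) ≈ 52.435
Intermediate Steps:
Function('z')(n, A) = Rational(-1, 9) (Function('z')(n, A) = Add(Rational(-4, 9), Mul(Rational(1, 9), 3)) = Add(Rational(-4, 9), Rational(1, 3)) = Rational(-1, 9))
R = 12
Function('D')(M, c) = 5
O = Rational(68, 3) (O = Mul(Add(Rational(-1, 9), 2), 12) = Mul(Rational(17, 9), 12) = Rational(68, 3) ≈ 22.667)
Y = 484 (Y = Pow(-22, 2) = 484)
Function('r')(u) = -4560 (Function('r')(u) = Mul(-9, Add(Rational(68, 3), 484)) = Mul(-9, Rational(1520, 3)) = -4560)
Mul(-239105, Pow(Function('r')(Function('D')(-26, 9)), -1)) = Mul(-239105, Pow(-4560, -1)) = Mul(-239105, Rational(-1, 4560)) = Rational(47821, 912)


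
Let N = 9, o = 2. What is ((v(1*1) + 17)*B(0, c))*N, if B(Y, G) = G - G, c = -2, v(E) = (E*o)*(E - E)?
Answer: 0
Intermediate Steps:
v(E) = 0 (v(E) = (E*2)*(E - E) = (2*E)*0 = 0)
B(Y, G) = 0
((v(1*1) + 17)*B(0, c))*N = ((0 + 17)*0)*9 = (17*0)*9 = 0*9 = 0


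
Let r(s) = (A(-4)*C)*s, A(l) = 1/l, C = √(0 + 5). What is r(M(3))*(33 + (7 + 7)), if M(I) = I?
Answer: -141*√5/4 ≈ -78.821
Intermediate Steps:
C = √5 ≈ 2.2361
A(l) = 1/l
r(s) = -s*√5/4 (r(s) = (√5/(-4))*s = (-√5/4)*s = -s*√5/4)
r(M(3))*(33 + (7 + 7)) = (-¼*3*√5)*(33 + (7 + 7)) = (-3*√5/4)*(33 + 14) = -3*√5/4*47 = -141*√5/4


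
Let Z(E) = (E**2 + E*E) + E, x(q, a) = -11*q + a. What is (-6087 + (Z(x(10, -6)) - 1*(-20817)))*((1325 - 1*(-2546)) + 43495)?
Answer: 1966920516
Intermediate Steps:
x(q, a) = a - 11*q
Z(E) = E + 2*E**2 (Z(E) = (E**2 + E**2) + E = 2*E**2 + E = E + 2*E**2)
(-6087 + (Z(x(10, -6)) - 1*(-20817)))*((1325 - 1*(-2546)) + 43495) = (-6087 + ((-6 - 11*10)*(1 + 2*(-6 - 11*10)) - 1*(-20817)))*((1325 - 1*(-2546)) + 43495) = (-6087 + ((-6 - 110)*(1 + 2*(-6 - 110)) + 20817))*((1325 + 2546) + 43495) = (-6087 + (-116*(1 + 2*(-116)) + 20817))*(3871 + 43495) = (-6087 + (-116*(1 - 232) + 20817))*47366 = (-6087 + (-116*(-231) + 20817))*47366 = (-6087 + (26796 + 20817))*47366 = (-6087 + 47613)*47366 = 41526*47366 = 1966920516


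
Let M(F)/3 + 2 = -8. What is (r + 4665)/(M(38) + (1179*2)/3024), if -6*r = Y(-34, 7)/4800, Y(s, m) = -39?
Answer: -313488091/1963600 ≈ -159.65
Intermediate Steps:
M(F) = -30 (M(F) = -6 + 3*(-8) = -6 - 24 = -30)
r = 13/9600 (r = -(-13)/(2*4800) = -⅙*(-13/1600) = 13/9600 ≈ 0.0013542)
(r + 4665)/(M(38) + (1179*2)/3024) = (13/9600 + 4665)/(-30 + (1179*2)/3024) = 44784013/(9600*(-30 + 2358*(1/3024))) = 44784013/(9600*(-30 + 131/168)) = 44784013/(9600*(-4909/168)) = (44784013/9600)*(-168/4909) = -313488091/1963600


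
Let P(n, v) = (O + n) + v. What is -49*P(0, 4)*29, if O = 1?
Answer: -7105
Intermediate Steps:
P(n, v) = 1 + n + v (P(n, v) = (1 + n) + v = 1 + n + v)
-49*P(0, 4)*29 = -49*(1 + 0 + 4)*29 = -49*5*29 = -245*29 = -7105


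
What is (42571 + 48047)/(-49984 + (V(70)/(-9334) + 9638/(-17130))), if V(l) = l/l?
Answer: -7244520348780/3996051357751 ≈ -1.8129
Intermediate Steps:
V(l) = 1
(42571 + 48047)/(-49984 + (V(70)/(-9334) + 9638/(-17130))) = (42571 + 48047)/(-49984 + (1/(-9334) + 9638/(-17130))) = 90618/(-49984 + (1*(-1/9334) + 9638*(-1/17130))) = 90618/(-49984 + (-1/9334 - 4819/8565)) = 90618/(-49984 - 44989111/79945710) = 90618/(-3996051357751/79945710) = 90618*(-79945710/3996051357751) = -7244520348780/3996051357751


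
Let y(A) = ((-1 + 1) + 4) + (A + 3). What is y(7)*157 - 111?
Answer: 2087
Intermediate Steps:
y(A) = 7 + A (y(A) = (0 + 4) + (3 + A) = 4 + (3 + A) = 7 + A)
y(7)*157 - 111 = (7 + 7)*157 - 111 = 14*157 - 111 = 2198 - 111 = 2087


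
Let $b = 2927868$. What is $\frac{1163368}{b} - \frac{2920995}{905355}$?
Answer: $- \frac{3787387249}{1338767643} \approx -2.829$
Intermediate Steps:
$\frac{1163368}{b} - \frac{2920995}{905355} = \frac{1163368}{2927868} - \frac{2920995}{905355} = 1163368 \cdot \frac{1}{2927868} - \frac{5901}{1829} = \frac{290842}{731967} - \frac{5901}{1829} = - \frac{3787387249}{1338767643}$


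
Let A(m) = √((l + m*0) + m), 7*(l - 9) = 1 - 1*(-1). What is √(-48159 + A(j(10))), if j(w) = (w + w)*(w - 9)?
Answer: √(-2359791 + 7*√1435)/7 ≈ 219.44*I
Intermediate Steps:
j(w) = 2*w*(-9 + w) (j(w) = (2*w)*(-9 + w) = 2*w*(-9 + w))
l = 65/7 (l = 9 + (1 - 1*(-1))/7 = 9 + (1 + 1)/7 = 9 + (⅐)*2 = 9 + 2/7 = 65/7 ≈ 9.2857)
A(m) = √(65/7 + m) (A(m) = √((65/7 + m*0) + m) = √((65/7 + 0) + m) = √(65/7 + m))
√(-48159 + A(j(10))) = √(-48159 + √(455 + 49*(2*10*(-9 + 10)))/7) = √(-48159 + √(455 + 49*(2*10*1))/7) = √(-48159 + √(455 + 49*20)/7) = √(-48159 + √(455 + 980)/7) = √(-48159 + √1435/7)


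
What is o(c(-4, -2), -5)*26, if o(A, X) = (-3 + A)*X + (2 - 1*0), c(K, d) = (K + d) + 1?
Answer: 1092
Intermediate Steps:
c(K, d) = 1 + K + d
o(A, X) = 2 + X*(-3 + A) (o(A, X) = X*(-3 + A) + (2 + 0) = X*(-3 + A) + 2 = 2 + X*(-3 + A))
o(c(-4, -2), -5)*26 = (2 - 3*(-5) + (1 - 4 - 2)*(-5))*26 = (2 + 15 - 5*(-5))*26 = (2 + 15 + 25)*26 = 42*26 = 1092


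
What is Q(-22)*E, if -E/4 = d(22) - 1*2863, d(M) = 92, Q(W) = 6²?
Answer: 399024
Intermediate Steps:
Q(W) = 36
E = 11084 (E = -4*(92 - 1*2863) = -4*(92 - 2863) = -4*(-2771) = 11084)
Q(-22)*E = 36*11084 = 399024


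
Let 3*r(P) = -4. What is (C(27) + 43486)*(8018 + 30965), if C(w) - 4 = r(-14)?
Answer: 5085956078/3 ≈ 1.6953e+9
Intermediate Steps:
r(P) = -4/3 (r(P) = (1/3)*(-4) = -4/3)
C(w) = 8/3 (C(w) = 4 - 4/3 = 8/3)
(C(27) + 43486)*(8018 + 30965) = (8/3 + 43486)*(8018 + 30965) = (130466/3)*38983 = 5085956078/3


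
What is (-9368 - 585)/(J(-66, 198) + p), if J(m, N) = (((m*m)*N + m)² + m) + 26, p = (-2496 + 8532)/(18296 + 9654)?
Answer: -139093175/10394209591967918 ≈ -1.3382e-8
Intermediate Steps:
p = 3018/13975 (p = 6036/27950 = 6036*(1/27950) = 3018/13975 ≈ 0.21596)
J(m, N) = 26 + m + (m + N*m²)² (J(m, N) = ((m²*N + m)² + m) + 26 = ((N*m² + m)² + m) + 26 = ((m + N*m²)² + m) + 26 = (m + (m + N*m²)²) + 26 = 26 + m + (m + N*m²)²)
(-9368 - 585)/(J(-66, 198) + p) = (-9368 - 585)/((26 - 66 + (-66)²*(1 + 198*(-66))²) + 3018/13975) = -9953/((26 - 66 + 4356*(1 - 13068)²) + 3018/13975) = -9953/((26 - 66 + 4356*(-13067)²) + 3018/13975) = -9953/((26 - 66 + 4356*170746489) + 3018/13975) = -9953/((26 - 66 + 743771706084) + 3018/13975) = -9953/(743771706044 + 3018/13975) = -9953/10394209591967918/13975 = -9953*13975/10394209591967918 = -139093175/10394209591967918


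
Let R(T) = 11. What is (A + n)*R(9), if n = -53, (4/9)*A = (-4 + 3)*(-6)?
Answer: -869/2 ≈ -434.50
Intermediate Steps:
A = 27/2 (A = 9*((-4 + 3)*(-6))/4 = 9*(-1*(-6))/4 = (9/4)*6 = 27/2 ≈ 13.500)
(A + n)*R(9) = (27/2 - 53)*11 = -79/2*11 = -869/2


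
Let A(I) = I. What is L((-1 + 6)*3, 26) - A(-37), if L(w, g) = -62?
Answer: -25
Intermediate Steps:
L((-1 + 6)*3, 26) - A(-37) = -62 - 1*(-37) = -62 + 37 = -25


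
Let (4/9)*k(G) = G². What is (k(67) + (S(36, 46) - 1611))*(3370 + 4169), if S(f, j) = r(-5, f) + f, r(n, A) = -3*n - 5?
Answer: 257388999/4 ≈ 6.4347e+7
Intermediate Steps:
r(n, A) = -5 - 3*n
S(f, j) = 10 + f (S(f, j) = (-5 - 3*(-5)) + f = (-5 + 15) + f = 10 + f)
k(G) = 9*G²/4
(k(67) + (S(36, 46) - 1611))*(3370 + 4169) = ((9/4)*67² + ((10 + 36) - 1611))*(3370 + 4169) = ((9/4)*4489 + (46 - 1611))*7539 = (40401/4 - 1565)*7539 = (34141/4)*7539 = 257388999/4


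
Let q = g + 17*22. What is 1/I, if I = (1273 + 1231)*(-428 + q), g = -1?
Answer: -1/137720 ≈ -7.2611e-6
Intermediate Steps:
q = 373 (q = -1 + 17*22 = -1 + 374 = 373)
I = -137720 (I = (1273 + 1231)*(-428 + 373) = 2504*(-55) = -137720)
1/I = 1/(-137720) = -1/137720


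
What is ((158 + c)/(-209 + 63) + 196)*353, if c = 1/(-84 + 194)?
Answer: 1105023787/16060 ≈ 68806.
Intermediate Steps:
c = 1/110 ≈ 0.0090909
((158 + c)/(-209 + 63) + 196)*353 = ((158 + 1/110)/(-209 + 63) + 196)*353 = ((17381/110)/(-146) + 196)*353 = ((17381/110)*(-1/146) + 196)*353 = (-17381/16060 + 196)*353 = (3130379/16060)*353 = 1105023787/16060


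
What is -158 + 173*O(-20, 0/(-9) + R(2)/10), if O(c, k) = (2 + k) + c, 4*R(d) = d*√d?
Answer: -3272 + 173*√2/20 ≈ -3259.8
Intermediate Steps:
R(d) = d^(3/2)/4 (R(d) = (d*√d)/4 = d^(3/2)/4)
O(c, k) = 2 + c + k
-158 + 173*O(-20, 0/(-9) + R(2)/10) = -158 + 173*(2 - 20 + (0/(-9) + (2^(3/2)/4)/10)) = -158 + 173*(2 - 20 + (0*(-⅑) + ((2*√2)/4)*(⅒))) = -158 + 173*(2 - 20 + (0 + (√2/2)*(⅒))) = -158 + 173*(2 - 20 + (0 + √2/20)) = -158 + 173*(2 - 20 + √2/20) = -158 + 173*(-18 + √2/20) = -158 + (-3114 + 173*√2/20) = -3272 + 173*√2/20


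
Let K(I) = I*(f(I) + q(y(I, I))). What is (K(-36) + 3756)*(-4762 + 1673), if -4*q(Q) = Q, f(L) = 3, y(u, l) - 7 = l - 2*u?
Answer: -12464115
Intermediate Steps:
y(u, l) = 7 + l - 2*u (y(u, l) = 7 + (l - 2*u) = 7 + l - 2*u)
q(Q) = -Q/4
K(I) = I*(5/4 + I/4) (K(I) = I*(3 - (7 + I - 2*I)/4) = I*(3 - (7 - I)/4) = I*(3 + (-7/4 + I/4)) = I*(5/4 + I/4))
(K(-36) + 3756)*(-4762 + 1673) = ((¼)*(-36)*(5 - 36) + 3756)*(-4762 + 1673) = ((¼)*(-36)*(-31) + 3756)*(-3089) = (279 + 3756)*(-3089) = 4035*(-3089) = -12464115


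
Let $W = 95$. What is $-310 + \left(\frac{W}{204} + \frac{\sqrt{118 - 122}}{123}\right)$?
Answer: $- \frac{63145}{204} + \frac{2 i}{123} \approx -309.53 + 0.01626 i$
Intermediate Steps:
$-310 + \left(\frac{W}{204} + \frac{\sqrt{118 - 122}}{123}\right) = -310 + \left(\frac{95}{204} + \frac{\sqrt{118 - 122}}{123}\right) = -310 + \left(95 \cdot \frac{1}{204} + \sqrt{-4} \cdot \frac{1}{123}\right) = -310 + \left(\frac{95}{204} + 2 i \frac{1}{123}\right) = -310 + \left(\frac{95}{204} + \frac{2 i}{123}\right) = - \frac{63145}{204} + \frac{2 i}{123}$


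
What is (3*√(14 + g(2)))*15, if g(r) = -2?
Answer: 90*√3 ≈ 155.88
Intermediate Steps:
(3*√(14 + g(2)))*15 = (3*√(14 - 2))*15 = (3*√12)*15 = (3*(2*√3))*15 = (6*√3)*15 = 90*√3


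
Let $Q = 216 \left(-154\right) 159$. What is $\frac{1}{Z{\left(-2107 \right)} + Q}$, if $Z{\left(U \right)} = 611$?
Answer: $- \frac{1}{5288365} \approx -1.8909 \cdot 10^{-7}$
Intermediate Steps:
$Q = -5288976$ ($Q = \left(-33264\right) 159 = -5288976$)
$\frac{1}{Z{\left(-2107 \right)} + Q} = \frac{1}{611 - 5288976} = \frac{1}{-5288365} = - \frac{1}{5288365}$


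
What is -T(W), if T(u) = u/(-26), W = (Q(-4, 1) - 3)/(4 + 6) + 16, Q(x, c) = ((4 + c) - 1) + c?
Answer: 81/130 ≈ 0.62308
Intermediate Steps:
Q(x, c) = 3 + 2*c (Q(x, c) = (3 + c) + c = 3 + 2*c)
W = 81/5 (W = ((3 + 2*1) - 3)/(4 + 6) + 16 = ((3 + 2) - 3)/10 + 16 = (5 - 3)*(⅒) + 16 = 2*(⅒) + 16 = ⅕ + 16 = 81/5 ≈ 16.200)
T(u) = -u/26 (T(u) = u*(-1/26) = -u/26)
-T(W) = -(-1)*81/(26*5) = -1*(-81/130) = 81/130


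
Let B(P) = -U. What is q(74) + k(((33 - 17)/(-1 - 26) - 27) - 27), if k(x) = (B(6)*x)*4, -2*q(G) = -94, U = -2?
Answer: -10523/27 ≈ -389.74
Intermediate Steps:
B(P) = 2 (B(P) = -1*(-2) = 2)
q(G) = 47 (q(G) = -½*(-94) = 47)
k(x) = 8*x (k(x) = (2*x)*4 = 8*x)
q(74) + k(((33 - 17)/(-1 - 26) - 27) - 27) = 47 + 8*(((33 - 17)/(-1 - 26) - 27) - 27) = 47 + 8*((16/(-27) - 27) - 27) = 47 + 8*((16*(-1/27) - 27) - 27) = 47 + 8*((-16/27 - 27) - 27) = 47 + 8*(-745/27 - 27) = 47 + 8*(-1474/27) = 47 - 11792/27 = -10523/27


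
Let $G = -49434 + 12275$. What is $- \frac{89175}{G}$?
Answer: $\frac{89175}{37159} \approx 2.3998$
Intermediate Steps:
$G = -37159$
$- \frac{89175}{G} = - \frac{89175}{-37159} = \left(-89175\right) \left(- \frac{1}{37159}\right) = \frac{89175}{37159}$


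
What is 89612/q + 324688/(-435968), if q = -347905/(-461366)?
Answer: 86656334183527/729208880 ≈ 1.1884e+5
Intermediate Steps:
q = 347905/461366 (q = -347905*(-1/461366) = 347905/461366 ≈ 0.75408)
89612/q + 324688/(-435968) = 89612/(347905/461366) + 324688/(-435968) = 89612*(461366/347905) + 324688*(-1/435968) = 41343929992/347905 - 1561/2096 = 86656334183527/729208880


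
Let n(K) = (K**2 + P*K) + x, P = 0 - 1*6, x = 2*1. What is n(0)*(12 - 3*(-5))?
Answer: 54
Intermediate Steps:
x = 2
P = -6 (P = 0 - 6 = -6)
n(K) = 2 + K**2 - 6*K (n(K) = (K**2 - 6*K) + 2 = 2 + K**2 - 6*K)
n(0)*(12 - 3*(-5)) = (2 + 0**2 - 6*0)*(12 - 3*(-5)) = (2 + 0 + 0)*(12 + 15) = 2*27 = 54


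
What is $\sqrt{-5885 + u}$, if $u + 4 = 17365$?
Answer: $2 \sqrt{2869} \approx 107.13$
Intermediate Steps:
$u = 17361$ ($u = -4 + 17365 = 17361$)
$\sqrt{-5885 + u} = \sqrt{-5885 + 17361} = \sqrt{11476} = 2 \sqrt{2869}$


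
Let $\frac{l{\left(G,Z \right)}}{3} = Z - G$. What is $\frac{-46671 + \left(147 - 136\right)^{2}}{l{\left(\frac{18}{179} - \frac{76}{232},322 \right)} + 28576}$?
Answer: $- \frac{96656420}{61342423} \approx -1.5757$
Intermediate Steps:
$l{\left(G,Z \right)} = - 3 G + 3 Z$ ($l{\left(G,Z \right)} = 3 \left(Z - G\right) = - 3 G + 3 Z$)
$\frac{-46671 + \left(147 - 136\right)^{2}}{l{\left(\frac{18}{179} - \frac{76}{232},322 \right)} + 28576} = \frac{-46671 + \left(147 - 136\right)^{2}}{\left(- 3 \left(\frac{18}{179} - \frac{76}{232}\right) + 3 \cdot 322\right) + 28576} = \frac{-46671 + 11^{2}}{\left(- 3 \left(18 \cdot \frac{1}{179} - \frac{19}{58}\right) + 966\right) + 28576} = \frac{-46671 + 121}{\left(- 3 \left(\frac{18}{179} - \frac{19}{58}\right) + 966\right) + 28576} = - \frac{46550}{\left(\left(-3\right) \left(- \frac{2357}{10382}\right) + 966\right) + 28576} = - \frac{46550}{\left(\frac{7071}{10382} + 966\right) + 28576} = - \frac{46550}{\frac{10036083}{10382} + 28576} = - \frac{46550}{\frac{306712115}{10382}} = \left(-46550\right) \frac{10382}{306712115} = - \frac{96656420}{61342423}$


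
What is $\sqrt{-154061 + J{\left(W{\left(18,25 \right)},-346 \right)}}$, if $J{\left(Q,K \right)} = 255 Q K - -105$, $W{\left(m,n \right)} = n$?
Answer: $i \sqrt{2359706} \approx 1536.1 i$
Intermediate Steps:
$J{\left(Q,K \right)} = 105 + 255 K Q$ ($J{\left(Q,K \right)} = 255 K Q + 105 = 105 + 255 K Q$)
$\sqrt{-154061 + J{\left(W{\left(18,25 \right)},-346 \right)}} = \sqrt{-154061 + \left(105 + 255 \left(-346\right) 25\right)} = \sqrt{-154061 + \left(105 - 2205750\right)} = \sqrt{-154061 - 2205645} = \sqrt{-2359706} = i \sqrt{2359706}$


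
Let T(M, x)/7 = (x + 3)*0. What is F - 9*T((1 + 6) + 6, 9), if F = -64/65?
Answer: -64/65 ≈ -0.98462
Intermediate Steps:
F = -64/65 (F = -64*1/65 = -64/65 ≈ -0.98462)
T(M, x) = 0 (T(M, x) = 7*((x + 3)*0) = 7*((3 + x)*0) = 7*0 = 0)
F - 9*T((1 + 6) + 6, 9) = -64/65 - 9*0 = -64/65 + 0 = -64/65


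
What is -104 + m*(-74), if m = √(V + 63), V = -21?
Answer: -104 - 74*√42 ≈ -583.58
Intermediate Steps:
m = √42 (m = √(-21 + 63) = √42 ≈ 6.4807)
-104 + m*(-74) = -104 + √42*(-74) = -104 - 74*√42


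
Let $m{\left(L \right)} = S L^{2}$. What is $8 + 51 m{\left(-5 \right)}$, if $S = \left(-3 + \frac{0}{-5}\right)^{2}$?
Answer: $11483$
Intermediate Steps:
$S = 9$ ($S = \left(-3 + 0 \left(- \frac{1}{5}\right)\right)^{2} = \left(-3 + 0\right)^{2} = \left(-3\right)^{2} = 9$)
$m{\left(L \right)} = 9 L^{2}$
$8 + 51 m{\left(-5 \right)} = 8 + 51 \cdot 9 \left(-5\right)^{2} = 8 + 51 \cdot 9 \cdot 25 = 8 + 51 \cdot 225 = 8 + 11475 = 11483$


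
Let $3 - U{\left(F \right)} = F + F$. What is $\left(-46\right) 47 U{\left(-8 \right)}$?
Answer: $-41078$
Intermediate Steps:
$U{\left(F \right)} = 3 - 2 F$ ($U{\left(F \right)} = 3 - \left(F + F\right) = 3 - 2 F$)
$\left(-46\right) 47 U{\left(-8 \right)} = \left(-46\right) 47 \left(3 - -16\right) = - 2162 \left(3 + 16\right) = \left(-2162\right) 19 = -41078$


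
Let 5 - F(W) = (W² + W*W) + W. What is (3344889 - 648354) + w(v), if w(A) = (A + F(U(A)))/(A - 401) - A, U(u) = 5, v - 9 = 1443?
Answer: 2832533635/1051 ≈ 2.6951e+6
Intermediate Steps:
v = 1452 (v = 9 + 1443 = 1452)
F(W) = 5 - W - 2*W² (F(W) = 5 - ((W² + W*W) + W) = 5 - ((W² + W²) + W) = 5 - (2*W² + W) = 5 - (W + 2*W²) = 5 + (-W - 2*W²) = 5 - W - 2*W²)
w(A) = -A + (-50 + A)/(-401 + A) (w(A) = (A + (5 - 1*5 - 2*5²))/(A - 401) - A = (A + (5 - 5 - 2*25))/(-401 + A) - A = (A + (5 - 5 - 50))/(-401 + A) - A = (A - 50)/(-401 + A) - A = (-50 + A)/(-401 + A) - A = -A + (-50 + A)/(-401 + A))
(3344889 - 648354) + w(v) = (3344889 - 648354) + (-50 - 1*1452² + 402*1452)/(-401 + 1452) = 2696535 + (-50 - 1*2108304 + 583704)/1051 = 2696535 + (-50 - 2108304 + 583704)/1051 = 2696535 + (1/1051)*(-1524650) = 2696535 - 1524650/1051 = 2832533635/1051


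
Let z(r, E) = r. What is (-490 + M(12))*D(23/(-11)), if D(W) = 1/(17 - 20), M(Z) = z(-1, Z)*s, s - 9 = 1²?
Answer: 500/3 ≈ 166.67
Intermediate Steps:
s = 10 (s = 9 + 1² = 9 + 1 = 10)
M(Z) = -10 (M(Z) = -1*10 = -10)
D(W) = -⅓ (D(W) = 1/(-3) = -⅓)
(-490 + M(12))*D(23/(-11)) = (-490 - 10)*(-⅓) = -500*(-⅓) = 500/3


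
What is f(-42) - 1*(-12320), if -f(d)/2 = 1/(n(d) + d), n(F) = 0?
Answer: 258721/21 ≈ 12320.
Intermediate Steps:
f(d) = -2/d (f(d) = -2/(0 + d) = -2/d)
f(-42) - 1*(-12320) = -2/(-42) - 1*(-12320) = -2*(-1/42) + 12320 = 1/21 + 12320 = 258721/21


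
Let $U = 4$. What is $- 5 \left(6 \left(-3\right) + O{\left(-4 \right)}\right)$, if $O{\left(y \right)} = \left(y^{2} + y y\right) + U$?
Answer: $-90$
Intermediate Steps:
$O{\left(y \right)} = 4 + 2 y^{2}$ ($O{\left(y \right)} = \left(y^{2} + y y\right) + 4 = \left(y^{2} + y^{2}\right) + 4 = 2 y^{2} + 4 = 4 + 2 y^{2}$)
$- 5 \left(6 \left(-3\right) + O{\left(-4 \right)}\right) = - 5 \left(6 \left(-3\right) + \left(4 + 2 \left(-4\right)^{2}\right)\right) = - 5 \left(-18 + \left(4 + 2 \cdot 16\right)\right) = - 5 \left(-18 + \left(4 + 32\right)\right) = - 5 \left(-18 + 36\right) = \left(-5\right) 18 = -90$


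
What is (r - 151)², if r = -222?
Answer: 139129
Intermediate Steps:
(r - 151)² = (-222 - 151)² = (-373)² = 139129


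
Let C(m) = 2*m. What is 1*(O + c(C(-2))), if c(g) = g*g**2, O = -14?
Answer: -78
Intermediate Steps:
c(g) = g**3
1*(O + c(C(-2))) = 1*(-14 + (2*(-2))**3) = 1*(-14 + (-4)**3) = 1*(-14 - 64) = 1*(-78) = -78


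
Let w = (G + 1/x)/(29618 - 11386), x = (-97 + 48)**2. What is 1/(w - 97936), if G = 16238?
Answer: -43775032/4287112546513 ≈ -1.0211e-5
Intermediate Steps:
x = 2401 (x = (-49)**2 = 2401)
w = 38987439/43775032 (w = (16238 + 1/2401)/(29618 - 11386) = (16238 + 1/2401)/18232 = (38987439/2401)*(1/18232) = 38987439/43775032 ≈ 0.89063)
1/(w - 97936) = 1/(38987439/43775032 - 97936) = 1/(-4287112546513/43775032) = -43775032/4287112546513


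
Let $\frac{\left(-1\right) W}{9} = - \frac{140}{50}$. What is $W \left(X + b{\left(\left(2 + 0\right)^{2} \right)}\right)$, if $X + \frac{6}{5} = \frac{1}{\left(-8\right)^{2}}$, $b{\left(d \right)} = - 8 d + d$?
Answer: $- \frac{588357}{800} \approx -735.45$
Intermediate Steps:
$b{\left(d \right)} = - 7 d$
$W = \frac{126}{5}$ ($W = - 9 \left(- \frac{140}{50}\right) = - 9 \left(\left(-140\right) \frac{1}{50}\right) = \left(-9\right) \left(- \frac{14}{5}\right) = \frac{126}{5} \approx 25.2$)
$X = - \frac{379}{320}$ ($X = - \frac{6}{5} + \frac{1}{\left(-8\right)^{2}} = - \frac{6}{5} + \frac{1}{64} = - \frac{379}{320} \approx -1.1844$)
$W \left(X + b{\left(\left(2 + 0\right)^{2} \right)}\right) = \frac{126 \left(- \frac{379}{320} - 7 \left(2 + 0\right)^{2}\right)}{5} = \frac{126 \left(- \frac{379}{320} - 7 \cdot 2^{2}\right)}{5} = \frac{126 \left(- \frac{379}{320} - 28\right)}{5} = \frac{126}{5} \left(- \frac{9339}{320}\right) = - \frac{588357}{800}$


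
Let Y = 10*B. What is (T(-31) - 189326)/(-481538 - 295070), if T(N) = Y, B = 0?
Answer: 94663/388304 ≈ 0.24379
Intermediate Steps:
Y = 0 (Y = 10*0 = 0)
T(N) = 0
(T(-31) - 189326)/(-481538 - 295070) = (0 - 189326)/(-481538 - 295070) = -189326/(-776608) = -189326*(-1/776608) = 94663/388304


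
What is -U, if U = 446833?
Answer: -446833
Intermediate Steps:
-U = -1*446833 = -446833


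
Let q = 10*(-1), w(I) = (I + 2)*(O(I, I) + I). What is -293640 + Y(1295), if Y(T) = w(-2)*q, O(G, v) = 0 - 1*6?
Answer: -293640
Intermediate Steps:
O(G, v) = -6 (O(G, v) = 0 - 6 = -6)
w(I) = (-6 + I)*(2 + I) (w(I) = (I + 2)*(-6 + I) = (2 + I)*(-6 + I) = (-6 + I)*(2 + I))
q = -10
Y(T) = 0 (Y(T) = (-12 + (-2)² - 4*(-2))*(-10) = (-12 + 4 + 8)*(-10) = 0*(-10) = 0)
-293640 + Y(1295) = -293640 + 0 = -293640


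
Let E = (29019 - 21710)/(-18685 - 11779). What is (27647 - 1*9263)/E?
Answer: -560050176/7309 ≈ -76625.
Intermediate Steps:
E = -7309/30464 (E = 7309/(-30464) = 7309*(-1/30464) = -7309/30464 ≈ -0.23992)
(27647 - 1*9263)/E = (27647 - 1*9263)/(-7309/30464) = (27647 - 9263)*(-30464/7309) = 18384*(-30464/7309) = -560050176/7309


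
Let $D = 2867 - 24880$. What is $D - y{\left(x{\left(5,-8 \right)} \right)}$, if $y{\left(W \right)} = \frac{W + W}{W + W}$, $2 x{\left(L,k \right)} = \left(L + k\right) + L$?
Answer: $-22014$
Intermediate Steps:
$D = -22013$
$x{\left(L,k \right)} = L + \frac{k}{2}$ ($x{\left(L,k \right)} = \frac{\left(L + k\right) + L}{2} = \frac{k + 2 L}{2} = L + \frac{k}{2}$)
$y{\left(W \right)} = 1$ ($y{\left(W \right)} = \frac{2 W}{2 W} = 2 W \frac{1}{2 W} = 1$)
$D - y{\left(x{\left(5,-8 \right)} \right)} = -22013 - 1 = -22014$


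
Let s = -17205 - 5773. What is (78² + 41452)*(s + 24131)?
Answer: 54809008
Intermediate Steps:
s = -22978
(78² + 41452)*(s + 24131) = (78² + 41452)*(-22978 + 24131) = (6084 + 41452)*1153 = 47536*1153 = 54809008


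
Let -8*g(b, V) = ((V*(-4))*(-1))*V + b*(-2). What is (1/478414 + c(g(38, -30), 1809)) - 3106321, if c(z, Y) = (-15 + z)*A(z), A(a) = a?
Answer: -2780229524449/956828 ≈ -2.9057e+6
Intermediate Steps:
g(b, V) = -V**2/2 + b/4 (g(b, V) = -(((V*(-4))*(-1))*V + b*(-2))/8 = -((-4*V*(-1))*V - 2*b)/8 = -((4*V)*V - 2*b)/8 = -(4*V**2 - 2*b)/8 = -(-2*b + 4*V**2)/8 = -V**2/2 + b/4)
c(z, Y) = z*(-15 + z) (c(z, Y) = (-15 + z)*z = z*(-15 + z))
(1/478414 + c(g(38, -30), 1809)) - 3106321 = (1/478414 + (-1/2*(-30)**2 + (1/4)*38)*(-15 + (-1/2*(-30)**2 + (1/4)*38))) - 3106321 = (1/478414 + (-1/2*900 + 19/2)*(-15 + (-1/2*900 + 19/2))) - 3106321 = (1/478414 + (-450 + 19/2)*(-15 + (-450 + 19/2))) - 3106321 = (1/478414 - 881*(-15 - 881/2)/2) - 3106321 = (1/478414 - 881/2*(-911/2)) - 3106321 = (1/478414 + 802591/4) - 3106321 = 191985385339/956828 - 3106321 = -2780229524449/956828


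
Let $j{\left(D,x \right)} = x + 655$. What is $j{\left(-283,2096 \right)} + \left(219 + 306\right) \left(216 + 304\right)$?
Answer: $275751$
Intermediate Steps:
$j{\left(D,x \right)} = 655 + x$
$j{\left(-283,2096 \right)} + \left(219 + 306\right) \left(216 + 304\right) = \left(655 + 2096\right) + \left(219 + 306\right) \left(216 + 304\right) = 2751 + 525 \cdot 520 = 2751 + 273000 = 275751$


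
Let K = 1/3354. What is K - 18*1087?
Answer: -65624363/3354 ≈ -19566.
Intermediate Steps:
K = 1/3354 ≈ 0.00029815
K - 18*1087 = 1/3354 - 18*1087 = 1/3354 - 1*19566 = 1/3354 - 19566 = -65624363/3354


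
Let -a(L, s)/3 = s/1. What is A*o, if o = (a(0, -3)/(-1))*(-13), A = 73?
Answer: 8541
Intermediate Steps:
a(L, s) = -3*s (a(L, s) = -3*s/1 = -3*s)
o = 117 (o = (-3*(-3)/(-1))*(-13) = (9*(-1))*(-13) = -9*(-13) = 117)
A*o = 73*117 = 8541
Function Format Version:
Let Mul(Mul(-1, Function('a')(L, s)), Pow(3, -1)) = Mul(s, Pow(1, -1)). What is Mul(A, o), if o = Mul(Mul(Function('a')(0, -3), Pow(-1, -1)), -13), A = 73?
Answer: 8541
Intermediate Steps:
Function('a')(L, s) = Mul(-3, s) (Function('a')(L, s) = Mul(-3, Mul(s, Pow(1, -1))) = Mul(-3, Mul(s, 1)) = Mul(-3, s))
o = 117 (o = Mul(Mul(Mul(-3, -3), Pow(-1, -1)), -13) = Mul(Mul(9, -1), -13) = Mul(-9, -13) = 117)
Mul(A, o) = Mul(73, 117) = 8541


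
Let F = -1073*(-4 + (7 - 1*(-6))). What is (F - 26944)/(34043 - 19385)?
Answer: -36601/14658 ≈ -2.4970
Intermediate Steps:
F = -9657 (F = -1073*(-4 + (7 + 6)) = -1073*(-4 + 13) = -1073*9 = -9657)
(F - 26944)/(34043 - 19385) = (-9657 - 26944)/(34043 - 19385) = -36601/14658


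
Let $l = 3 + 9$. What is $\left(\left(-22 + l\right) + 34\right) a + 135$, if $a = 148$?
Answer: $3687$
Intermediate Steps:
$l = 12$
$\left(\left(-22 + l\right) + 34\right) a + 135 = \left(\left(-22 + 12\right) + 34\right) 148 + 135 = \left(-10 + 34\right) 148 + 135 = 24 \cdot 148 + 135 = 3552 + 135 = 3687$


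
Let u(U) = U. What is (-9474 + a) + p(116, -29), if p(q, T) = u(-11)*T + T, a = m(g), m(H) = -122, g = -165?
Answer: -9306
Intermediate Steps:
a = -122
p(q, T) = -10*T (p(q, T) = -11*T + T = -10*T)
(-9474 + a) + p(116, -29) = (-9474 - 122) - 10*(-29) = -9596 + 290 = -9306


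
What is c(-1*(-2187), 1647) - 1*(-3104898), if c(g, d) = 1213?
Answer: 3106111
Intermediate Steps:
c(-1*(-2187), 1647) - 1*(-3104898) = 1213 - 1*(-3104898) = 1213 + 3104898 = 3106111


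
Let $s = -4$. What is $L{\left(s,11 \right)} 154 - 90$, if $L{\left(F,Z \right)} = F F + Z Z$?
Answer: $21008$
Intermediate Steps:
$L{\left(F,Z \right)} = F^{2} + Z^{2}$
$L{\left(s,11 \right)} 154 - 90 = \left(\left(-4\right)^{2} + 11^{2}\right) 154 - 90 = \left(16 + 121\right) 154 - 90 = 137 \cdot 154 - 90 = 21098 - 90 = 21008$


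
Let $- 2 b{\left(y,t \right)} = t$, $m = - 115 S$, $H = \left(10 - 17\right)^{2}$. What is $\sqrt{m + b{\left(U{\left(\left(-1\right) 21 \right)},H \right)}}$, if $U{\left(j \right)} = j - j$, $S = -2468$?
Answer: $\frac{\sqrt{1135182}}{2} \approx 532.72$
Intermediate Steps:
$H = 49$ ($H = \left(-7\right)^{2} = 49$)
$U{\left(j \right)} = 0$
$m = 283820$ ($m = \left(-115\right) \left(-2468\right) = 283820$)
$b{\left(y,t \right)} = - \frac{t}{2}$
$\sqrt{m + b{\left(U{\left(\left(-1\right) 21 \right)},H \right)}} = \sqrt{283820 - \frac{49}{2}} = \sqrt{\frac{567591}{2}} = \frac{\sqrt{1135182}}{2}$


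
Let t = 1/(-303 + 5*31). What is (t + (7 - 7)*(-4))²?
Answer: 1/21904 ≈ 4.5654e-5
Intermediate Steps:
t = -1/148 (t = 1/(-303 + 155) = 1/(-148) = -1/148 ≈ -0.0067568)
(t + (7 - 7)*(-4))² = (-1/148 + (7 - 7)*(-4))² = (-1/148 + 0*(-4))² = (-1/148 + 0)² = (-1/148)² = 1/21904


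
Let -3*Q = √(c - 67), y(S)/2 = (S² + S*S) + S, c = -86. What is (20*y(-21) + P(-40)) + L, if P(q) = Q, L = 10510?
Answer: 44950 - I*√17 ≈ 44950.0 - 4.1231*I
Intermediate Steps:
y(S) = 2*S + 4*S² (y(S) = 2*((S² + S*S) + S) = 2*((S² + S²) + S) = 2*(2*S² + S) = 2*(S + 2*S²) = 2*S + 4*S²)
Q = -I*√17 (Q = -√(-86 - 67)/3 = -I*√17 ≈ -4.1231*I)
P(q) = -I*√17
(20*y(-21) + P(-40)) + L = (20*(2*(-21)*(1 + 2*(-21))) - I*√17) + 10510 = (20*(2*(-21)*(1 - 42)) - I*√17) + 10510 = (20*(2*(-21)*(-41)) - I*√17) + 10510 = (20*1722 - I*√17) + 10510 = (34440 - I*√17) + 10510 = 44950 - I*√17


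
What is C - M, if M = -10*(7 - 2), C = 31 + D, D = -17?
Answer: 64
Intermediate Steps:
C = 14 (C = 31 - 17 = 14)
M = -50 (M = -10*5 = -50)
C - M = 14 - 1*(-50) = 14 + 50 = 64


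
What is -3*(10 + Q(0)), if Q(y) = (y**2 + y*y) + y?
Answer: -30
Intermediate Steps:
Q(y) = y + 2*y**2 (Q(y) = (y**2 + y**2) + y = 2*y**2 + y = y + 2*y**2)
-3*(10 + Q(0)) = -3*(10 + 0*(1 + 2*0)) = -3*(10 + 0*(1 + 0)) = -3*(10 + 0*1) = -3*(10 + 0) = -3*10 = -30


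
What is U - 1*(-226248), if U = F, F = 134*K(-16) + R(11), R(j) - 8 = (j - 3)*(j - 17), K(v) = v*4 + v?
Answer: 215488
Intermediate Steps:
K(v) = 5*v (K(v) = 4*v + v = 5*v)
R(j) = 8 + (-17 + j)*(-3 + j) (R(j) = 8 + (j - 3)*(j - 17) = 8 + (-3 + j)*(-17 + j) = 8 + (-17 + j)*(-3 + j))
F = -10760 (F = 134*(5*(-16)) + (59 + 11**2 - 20*11) = 134*(-80) + (59 + 121 - 220) = -10720 - 40 = -10760)
U = -10760
U - 1*(-226248) = -10760 - 1*(-226248) = -10760 + 226248 = 215488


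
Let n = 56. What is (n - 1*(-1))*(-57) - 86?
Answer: -3335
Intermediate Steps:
(n - 1*(-1))*(-57) - 86 = (56 - 1*(-1))*(-57) - 86 = (56 + 1)*(-57) - 86 = 57*(-57) - 86 = -3249 - 86 = -3335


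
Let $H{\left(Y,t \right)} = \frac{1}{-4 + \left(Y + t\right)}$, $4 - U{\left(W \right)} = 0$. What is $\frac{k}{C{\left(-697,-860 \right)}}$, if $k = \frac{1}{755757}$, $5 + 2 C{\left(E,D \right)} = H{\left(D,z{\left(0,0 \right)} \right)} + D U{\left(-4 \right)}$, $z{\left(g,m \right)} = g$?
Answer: $- \frac{64}{83314679671} \approx -7.6817 \cdot 10^{-10}$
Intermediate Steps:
$U{\left(W \right)} = 4$ ($U{\left(W \right)} = 4 - 0 = 4 + 0 = 4$)
$H{\left(Y,t \right)} = \frac{1}{-4 + Y + t}$
$C{\left(E,D \right)} = - \frac{5}{2} + \frac{1}{2 \left(-4 + D\right)} + 2 D$ ($C{\left(E,D \right)} = - \frac{5}{2} + \frac{\frac{1}{-4 + D + 0} + D 4}{2} = - \frac{5}{2} + \frac{\frac{1}{-4 + D} + 4 D}{2} = - \frac{5}{2} + \left(\frac{1}{2 \left(-4 + D\right)} + 2 D\right) = - \frac{5}{2} + \frac{1}{2 \left(-4 + D\right)} + 2 D$)
$k = \frac{1}{755757} \approx 1.3232 \cdot 10^{-6}$
$\frac{k}{C{\left(-697,-860 \right)}} = \frac{1}{755757 \frac{1 + \left(-5 + 4 \left(-860\right)\right) \left(-4 - 860\right)}{2 \left(-4 - 860\right)}} = \frac{1}{755757 \frac{1 + \left(-5 - 3440\right) \left(-864\right)}{2 \left(-864\right)}} = \frac{1}{755757 \cdot \frac{1}{2} \left(- \frac{1}{864}\right) \left(1 - -2976480\right)} = \frac{1}{755757 \cdot \frac{1}{2} \left(- \frac{1}{864}\right) \left(1 + 2976480\right)} = \frac{1}{755757 \cdot \frac{1}{2} \left(- \frac{1}{864}\right) 2976481} = \frac{1}{755757 \left(- \frac{2976481}{1728}\right)} = \frac{1}{755757} \left(- \frac{1728}{2976481}\right) = - \frac{64}{83314679671}$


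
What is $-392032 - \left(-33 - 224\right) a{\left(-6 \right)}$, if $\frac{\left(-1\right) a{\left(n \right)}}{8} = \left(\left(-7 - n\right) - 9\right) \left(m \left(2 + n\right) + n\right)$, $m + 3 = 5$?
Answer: $-679872$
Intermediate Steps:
$m = 2$ ($m = -3 + 5 = 2$)
$a{\left(n \right)} = - 8 \left(-16 - n\right) \left(4 + 3 n\right)$ ($a{\left(n \right)} = - 8 \left(\left(-7 - n\right) - 9\right) \left(2 \left(2 + n\right) + n\right) = - 8 \left(-16 - n\right) \left(\left(4 + 2 n\right) + n\right) = - 8 \left(-16 - n\right) \left(4 + 3 n\right)$)
$-392032 - \left(-33 - 224\right) a{\left(-6 \right)} = -392032 - \left(-33 - 224\right) \left(512 + 24 \left(-6\right)^{2} + 416 \left(-6\right)\right) = -392032 - \left(-33 - 224\right) \left(512 + 24 \cdot 36 - 2496\right) = -392032 - - 257 \left(512 + 864 - 2496\right) = -392032 - \left(-257\right) \left(-1120\right) = -392032 - 287840 = -679872$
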